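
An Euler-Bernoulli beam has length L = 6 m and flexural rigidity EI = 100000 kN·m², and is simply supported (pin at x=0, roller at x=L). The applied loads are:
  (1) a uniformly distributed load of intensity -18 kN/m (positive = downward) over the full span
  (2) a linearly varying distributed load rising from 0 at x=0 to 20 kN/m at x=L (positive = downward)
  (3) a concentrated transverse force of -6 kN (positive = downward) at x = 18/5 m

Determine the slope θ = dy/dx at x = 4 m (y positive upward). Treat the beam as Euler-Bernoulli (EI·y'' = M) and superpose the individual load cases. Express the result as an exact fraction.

θ(4) = -24851/56250000 rad

Load 1 — uniform load w=-18 kN/m over full span:
  θ_1 = -w(L³-6Lx²+4x³)/(24EI) = -(-18)·(6³-6·6·4²+4·4³)/(24·100000) = -39/50000 rad
Load 2 — triangular load w₀=20 kN/m (0→w₀ over full span):
  θ_2 = -w₀(7L⁴-30L²x²+15x⁴)/(360LEI) = -20·(7·6⁴-30·6²·4²+15·4⁴)/(360·6·100000) = 91/225000 rad
Load 3 — point force P=-6 kN at a=18/5 m (b=L-a=12/5):
  θ_3 = -Pa(2L²-6Lx+3x²+a²)/(6LEI)  [x>a] = -(-6)·(18/5)·(2·6²-6·6·4+3·4²+(18/5)²)/(6·6·100000) = -207/3125000 rad
Superposition: θ = Σ θ_i = -24851/56250000 rad ≈ -0.000442 rad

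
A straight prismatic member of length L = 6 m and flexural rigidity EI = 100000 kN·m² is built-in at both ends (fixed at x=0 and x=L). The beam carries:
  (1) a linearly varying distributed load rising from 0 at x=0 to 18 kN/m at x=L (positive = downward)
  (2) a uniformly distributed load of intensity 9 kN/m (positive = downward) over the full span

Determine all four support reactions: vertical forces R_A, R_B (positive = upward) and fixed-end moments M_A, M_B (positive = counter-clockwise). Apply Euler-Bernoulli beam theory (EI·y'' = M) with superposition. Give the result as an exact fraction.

R_A = 216/5 kN, M_A = 243/5 kN·m, R_B = 324/5 kN, M_B = -297/5 kN·m

Load 1 — triangular load w₀=18 kN/m (0→w₀ over full span):
  R_A = 3w₀L/20 = 3·18·6/20 = 81/5 kN
  M_A = w₀L²/30 = 18·6²/30 = 108/5 kN·m
  R_B = 7w₀L/20 = 7·18·6/20 = 189/5 kN
  M_B = -w₀L²/20 = -18·6²/20 = -162/5 kN·m
Load 2 — uniform load w=9 kN/m over full span:
  R_A = wL/2 = 9·6/2 = 27 kN
  M_A = wL²/12 = 9·6²/12 = 27 kN·m
  R_B = wL/2 = 9·6/2 = 27 kN
  M_B = -wL²/12 = -9·6²/12 = -27 kN·m
Superposition: R_A = 216/5 kN, M_A = 243/5 kN·m, R_B = 324/5 kN, M_B = -297/5 kN·m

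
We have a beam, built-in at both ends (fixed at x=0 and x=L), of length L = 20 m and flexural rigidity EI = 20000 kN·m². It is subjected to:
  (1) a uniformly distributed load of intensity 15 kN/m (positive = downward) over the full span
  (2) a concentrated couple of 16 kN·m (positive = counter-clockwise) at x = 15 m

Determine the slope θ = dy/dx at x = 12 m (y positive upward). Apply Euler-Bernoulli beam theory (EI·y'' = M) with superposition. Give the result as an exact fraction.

θ(12) = 303/12500 rad

Load 1 — uniform load w=15 kN/m over full span:
  θ_1 = -wx(L-x)(L-2x)/(12EI) = -15·12·(20-12)·(20-2·12)/(12·20000) = 3/125 rad
Load 2 — applied couple M₀=16 kN·m at a=15 m (b=L-a=5):
  θ_2 = (R_Ax²/2 - M_Ax)/EI  [x≤a] with R_A=9/10, M_A=5 = ((9/10)·12²/2 - 5·12)/20000 = 3/12500 rad
Superposition: θ = Σ θ_i = 303/12500 rad ≈ 0.024240 rad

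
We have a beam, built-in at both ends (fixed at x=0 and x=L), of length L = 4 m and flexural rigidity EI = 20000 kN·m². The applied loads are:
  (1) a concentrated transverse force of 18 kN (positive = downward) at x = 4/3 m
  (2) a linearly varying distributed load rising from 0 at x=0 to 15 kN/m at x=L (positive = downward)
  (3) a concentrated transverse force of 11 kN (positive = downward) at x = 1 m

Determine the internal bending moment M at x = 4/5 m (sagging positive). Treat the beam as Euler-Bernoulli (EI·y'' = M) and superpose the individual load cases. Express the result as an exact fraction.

Load 1 — point force P=18 kN at a=4/3 m (b=L-a=8/3):
  M_1 = Pb²(3a+b)x/L³ - Pab²/L²  [x≤a] = 18·(8/3)²·(3·(4/3)+(8/3))·(4/5)/4³ - 18·(4/3)·(8/3)²/4² = 0 kN·m
Load 2 — triangular load w₀=15 kN/m (0→w₀ over full span):
  M_2 = 3w₀Lx/20 - w₀L²/30 - w₀x³/(6L) = 3·15·4·(4/5)/20 - 15·4²/30 - 15·(4/5)³/(6·4) = -28/25 kN·m
Load 3 — point force P=11 kN at a=1 m (b=L-a=3):
  M_3 = Pb²(3a+b)x/L³ - Pab²/L²  [x≤a] = 11·3²·(3·1+3)·(4/5)/4³ - 11·1·3²/4² = 99/80 kN·m
Superposition: M = Σ M_i = 47/400 kN·m ≈ 0.117500 kN·m

M(4/5) = 47/400 kN·m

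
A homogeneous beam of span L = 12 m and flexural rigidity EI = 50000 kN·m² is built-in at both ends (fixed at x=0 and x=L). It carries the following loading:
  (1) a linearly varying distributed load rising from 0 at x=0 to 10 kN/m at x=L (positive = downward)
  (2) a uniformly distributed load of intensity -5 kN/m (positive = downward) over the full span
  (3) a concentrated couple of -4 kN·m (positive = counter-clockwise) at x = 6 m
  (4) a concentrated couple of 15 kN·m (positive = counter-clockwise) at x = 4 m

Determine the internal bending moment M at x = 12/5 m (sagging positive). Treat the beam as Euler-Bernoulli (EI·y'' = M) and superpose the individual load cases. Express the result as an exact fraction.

Load 1 — triangular load w₀=10 kN/m (0→w₀ over full span):
  M_1 = 3w₀Lx/20 - w₀L²/30 - w₀x³/(6L) = 3·10·12·(12/5)/20 - 10·12²/30 - 10·(12/5)³/(6·12) = -168/25 kN·m
Load 2 — uniform load w=-5 kN/m over full span:
  M_2 = wLx/2 - wL²/12 - wx²/2 = (-5)·12·(12/5)/2 - (-5)·12²/12 - (-5)·(12/5)²/2 = 12/5 kN·m
Load 3 — applied couple M₀=-4 kN·m at a=6 m (b=L-a=6):
  M_3 = R_Ax - M_A  [x≤a] with R_A=-1/2, M_A=-1 = (-1/2)·(12/5) - (-1) = -1/5 kN·m
Load 4 — applied couple M₀=15 kN·m at a=4 m (b=L-a=8):
  M_4 = R_Ax - M_A  [x≤a] with R_A=5/3, M_A=0 = (5/3)·(12/5) - 0 = 4 kN·m
Superposition: M = Σ M_i = -13/25 kN·m ≈ -0.520000 kN·m

M(12/5) = -13/25 kN·m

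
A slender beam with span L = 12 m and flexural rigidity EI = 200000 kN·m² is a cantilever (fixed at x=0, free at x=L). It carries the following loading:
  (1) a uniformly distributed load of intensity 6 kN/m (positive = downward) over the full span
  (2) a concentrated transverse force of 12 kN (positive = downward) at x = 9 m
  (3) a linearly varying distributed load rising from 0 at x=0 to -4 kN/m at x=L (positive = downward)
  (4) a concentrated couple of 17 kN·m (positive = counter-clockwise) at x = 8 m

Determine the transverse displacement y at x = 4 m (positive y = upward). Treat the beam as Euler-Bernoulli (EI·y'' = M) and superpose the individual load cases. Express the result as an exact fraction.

Load 1 — uniform load w=6 kN/m over full span:
  y_1 = -wx²(x²-4Lx+6L²)/(24EI) = -6·4²·(4²-4·12·4+6·12²)/(24·200000) = -43/3125 m
Load 2 — point force P=12 kN at a=9 m (b=L-a=3):
  y_2 = -Px²(3a-x)/(6EI)  [x≤a] = -12·4²·(3·9-4)/(6·200000) = -23/6250 m
Load 3 — triangular load w₀=-4 kN/m (0→w₀ over full span):
  y_3 = (w₀Lx³/12-w₀L²x²/6-w₀x⁵/(120L))/EI = ((-4)·12·4³/12-(-4)·12²·4²/6-(-4)·4⁵/(120·12))/200000 = 902/140625 m
Load 4 — applied couple M₀=17 kN·m at a=8 m (b=L-a=4):
  y_4 = M₀x²/(2EI)  [x≤a] = 17·4²/(2·200000) = 17/25000 m
Superposition: y = Σ y_i = -11639/1125000 m ≈ -0.010346 m

y(4) = -11639/1125000 m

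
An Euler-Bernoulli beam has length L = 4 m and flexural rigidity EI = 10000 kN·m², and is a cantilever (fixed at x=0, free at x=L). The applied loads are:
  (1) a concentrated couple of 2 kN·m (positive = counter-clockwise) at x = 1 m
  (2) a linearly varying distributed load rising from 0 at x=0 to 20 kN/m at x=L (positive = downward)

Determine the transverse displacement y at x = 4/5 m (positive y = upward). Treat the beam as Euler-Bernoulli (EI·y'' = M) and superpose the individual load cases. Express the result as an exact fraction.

y(4/5) = -17633/5859375 m

Load 1 — applied couple M₀=2 kN·m at a=1 m (b=L-a=3):
  y_1 = M₀x²/(2EI)  [x≤a] = 2·(4/5)²/(2·10000) = 1/15625 m
Load 2 — triangular load w₀=20 kN/m (0→w₀ over full span):
  y_2 = (w₀Lx³/12-w₀L²x²/6-w₀x⁵/(120L))/EI = (20·4·(4/5)³/12-20·4²·(4/5)²/6-20·(4/5)⁵/(120·4))/10000 = -18008/5859375 m
Superposition: y = Σ y_i = -17633/5859375 m ≈ -0.003009 m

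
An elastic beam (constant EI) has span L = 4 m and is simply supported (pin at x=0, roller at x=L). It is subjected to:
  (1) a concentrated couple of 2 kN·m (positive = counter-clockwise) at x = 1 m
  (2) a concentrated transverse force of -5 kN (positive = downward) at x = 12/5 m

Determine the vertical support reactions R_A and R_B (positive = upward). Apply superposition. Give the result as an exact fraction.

Load 1 — applied couple M₀=2 kN·m at a=1 m (b=L-a=3):
  R_A = M₀/L = 2/4 = 1/2 kN
  R_B = -M₀/L = -2/4 = -1/2 kN
Load 2 — point force P=-5 kN at a=12/5 m (b=L-a=8/5):
  R_A = Pb/L = (-5)·(8/5)/4 = -2 kN
  R_B = Pa/L = (-5)·(12/5)/4 = -3 kN
Superposition: R_A = -3/2 kN, R_B = -7/2 kN

R_A = -3/2 kN, R_B = -7/2 kN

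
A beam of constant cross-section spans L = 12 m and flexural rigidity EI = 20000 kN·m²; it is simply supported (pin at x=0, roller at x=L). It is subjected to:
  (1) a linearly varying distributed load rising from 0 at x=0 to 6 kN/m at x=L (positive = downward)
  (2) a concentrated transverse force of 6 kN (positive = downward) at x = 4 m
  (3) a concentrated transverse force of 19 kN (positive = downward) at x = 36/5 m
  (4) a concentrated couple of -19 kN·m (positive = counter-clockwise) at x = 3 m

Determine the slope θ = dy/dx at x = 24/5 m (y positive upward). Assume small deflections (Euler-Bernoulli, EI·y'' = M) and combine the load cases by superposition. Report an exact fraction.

θ(24/5) = -2391323/300000000 rad

Load 1 — triangular load w₀=6 kN/m (0→w₀ over full span):
  θ_1 = -w₀(7L⁴-30L²x²+15x⁴)/(360LEI) = -6·(7·12⁴-30·12²·(24/5)²+15·(24/5)⁴)/(360·12·20000) = -2907/781250 rad
Load 2 — point force P=6 kN at a=4 m (b=L-a=8):
  θ_2 = -Pa(2L²-6Lx+3x²+a²)/(6LEI)  [x>a] = -6·4·(2·12²-6·12·(24/5)+3·(24/5)²+4²)/(6·12·20000) = -43/93750 rad
Load 3 — point force P=19 kN at a=36/5 m (b=L-a=24/5):
  θ_3 = -Pb(L²-b²-3x²)/(6LEI)  [x≤a] = -19·(24/5)·(12²-(24/5)²-3·(24/5)²)/(6·12·20000) = -513/156250 rad
Load 4 — applied couple M₀=-19 kN·m at a=3 m (b=L-a=9):
  θ_4 = (M₀x²/(2L)-M₀(x-a)+C₁)/EI  [x>a] with C₁=M₀(3b²-L²)/(6L)=-209/8 = ((-19)·(24/5)²/(2·12)-(-19)·((24/5)-3)+(-209/8))/20000 = -2033/4000000 rad
Superposition: θ = Σ θ_i = -2391323/300000000 rad ≈ -0.007971 rad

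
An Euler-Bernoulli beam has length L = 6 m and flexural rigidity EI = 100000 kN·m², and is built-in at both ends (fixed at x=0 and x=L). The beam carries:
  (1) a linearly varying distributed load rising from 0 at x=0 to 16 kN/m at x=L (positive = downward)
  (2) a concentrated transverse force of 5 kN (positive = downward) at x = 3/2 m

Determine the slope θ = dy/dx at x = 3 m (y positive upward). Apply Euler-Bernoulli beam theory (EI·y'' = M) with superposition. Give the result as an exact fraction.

Load 1 — triangular load w₀=16 kN/m (0→w₀ over full span):
  θ_1 = -w₀(2x(L-x)(L-2x)(x+2L)+x²(L-x)²)/(120LEI) = -16·(2·3·(6-3)·(6-2·3)·(3+2·6)+3²·(6-3)²)/(120·6·100000) = -9/500000 rad
Load 2 — point force P=5 kN at a=3/2 m (b=L-a=9/2):
  θ_2 = Pa²(L-x)(2bL-(3b+a)(L-x))/(2L³EI)  [x>a] = 5·(3/2)²·(6-3)·(2·(9/2)·6-(3·(9/2)+(3/2))·(6-3))/(2·6³·100000) = 9/1280000 rad
Superposition: θ = Σ θ_i = -351/32000000 rad ≈ -0.000011 rad

θ(3) = -351/32000000 rad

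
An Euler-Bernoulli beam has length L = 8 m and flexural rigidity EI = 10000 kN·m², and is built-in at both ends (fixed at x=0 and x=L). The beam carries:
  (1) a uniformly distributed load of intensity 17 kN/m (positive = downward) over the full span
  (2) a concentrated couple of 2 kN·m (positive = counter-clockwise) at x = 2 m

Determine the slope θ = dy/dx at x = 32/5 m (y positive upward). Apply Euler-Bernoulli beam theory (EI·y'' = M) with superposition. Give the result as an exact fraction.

Load 1 — uniform load w=17 kN/m over full span:
  θ_1 = -wx(L-x)(L-2x)/(12EI) = -17·(32/5)·(8-(32/5))·(8-2·(32/5))/(12·10000) = 544/78125 rad
Load 2 — applied couple M₀=2 kN·m at a=2 m (b=L-a=6):
  θ_2 = (R_Ax²/2 - M_Ax - M₀(x-a))/EI  [x>a] with R_A=9/32, M_A=-3/8 = ((9/32)·(32/5)²/2 - (-3/8)·(32/5) - 2·((32/5)-2))/10000 = -1/15625 rad
Superposition: θ = Σ θ_i = 539/78125 rad ≈ 0.006899 rad

θ(32/5) = 539/78125 rad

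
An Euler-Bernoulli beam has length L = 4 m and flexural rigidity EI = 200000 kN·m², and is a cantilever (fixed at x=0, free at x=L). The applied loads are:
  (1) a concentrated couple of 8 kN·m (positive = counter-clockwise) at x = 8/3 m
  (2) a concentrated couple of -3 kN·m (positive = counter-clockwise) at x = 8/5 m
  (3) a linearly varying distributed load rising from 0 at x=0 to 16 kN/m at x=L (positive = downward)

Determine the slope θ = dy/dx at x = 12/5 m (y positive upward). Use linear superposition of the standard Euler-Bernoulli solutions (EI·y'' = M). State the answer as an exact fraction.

Load 1 — applied couple M₀=8 kN·m at a=8/3 m (b=L-a=4/3):
  θ_1 = M₀x/EI  [x≤a] = 8·(12/5)/200000 = 3/31250 rad
Load 2 — applied couple M₀=-3 kN·m at a=8/5 m (b=L-a=12/5):
  θ_2 = M₀a/EI  [x>a] = (-3)·(8/5)/200000 = -3/125000 rad
Load 3 — triangular load w₀=16 kN/m (0→w₀ over full span):
  θ_3 = (w₀Lx²/4-w₀L²x/3-w₀x⁴/(24L))/EI = (16·4·(12/5)²/4-16·4²·(12/5)/3-16·(12/5)⁴/(24·4))/200000 = -1154/1953125 rad
Superposition: θ = Σ θ_i = -8107/15625000 rad ≈ -0.000519 rad

θ(12/5) = -8107/15625000 rad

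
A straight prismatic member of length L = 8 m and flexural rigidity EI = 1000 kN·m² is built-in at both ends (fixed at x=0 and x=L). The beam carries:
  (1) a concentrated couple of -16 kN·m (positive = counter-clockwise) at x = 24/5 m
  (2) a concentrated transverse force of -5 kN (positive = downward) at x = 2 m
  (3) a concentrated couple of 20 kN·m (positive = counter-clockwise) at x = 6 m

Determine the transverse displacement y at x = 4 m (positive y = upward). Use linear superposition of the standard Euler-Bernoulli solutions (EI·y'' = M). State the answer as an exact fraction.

Load 1 — applied couple M₀=-16 kN·m at a=24/5 m (b=L-a=16/5):
  y_1 = (R_Ax³/6 - M_Ax²/2)/EI  [x≤a] with R_A=-72/25, M_A=-128/25 = ((-72/25)·4³/6 - (-128/25)·4²/2)/1000 = 32/3125 m
Load 2 — point force P=-5 kN at a=2 m (b=L-a=6):
  y_2 = -Pa²(L-x)²(3bL-(3b+a)(L-x))/(6L³EI)  [x>a] = -(-5)·2²·(8-4)²·(3·6·8-(3·6+2)·(8-4))/(6·8³·1000) = 1/150 m
Load 3 — applied couple M₀=20 kN·m at a=6 m (b=L-a=2):
  y_3 = (R_Ax³/6 - M_Ax²/2)/EI  [x≤a] with R_A=45/16, M_A=25/4 = ((45/16)·4³/6 - (25/4)·4²/2)/1000 = -1/50 m
Superposition: y = Σ y_i = -29/9375 m ≈ -0.003093 m

y(4) = -29/9375 m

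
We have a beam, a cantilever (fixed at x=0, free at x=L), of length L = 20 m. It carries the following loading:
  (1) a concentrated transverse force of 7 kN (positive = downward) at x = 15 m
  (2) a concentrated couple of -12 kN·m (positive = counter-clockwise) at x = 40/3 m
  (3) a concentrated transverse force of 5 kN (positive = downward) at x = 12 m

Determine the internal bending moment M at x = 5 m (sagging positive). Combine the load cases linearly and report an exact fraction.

M(5) = -117 kN·m

Load 1 — point force P=7 kN at a=15 m (b=L-a=5):
  M_1 = -P(a-x)  [x≤a] = -7·(15-5) = -70 kN·m
Load 2 — applied couple M₀=-12 kN·m at a=40/3 m (b=L-a=20/3):
  M_2 = M₀  [x≤a] = (-12) = -12 kN·m
Load 3 — point force P=5 kN at a=12 m (b=L-a=8):
  M_3 = -P(a-x)  [x≤a] = -5·(12-5) = -35 kN·m
Superposition: M = Σ M_i = -117 kN·m ≈ -117.000000 kN·m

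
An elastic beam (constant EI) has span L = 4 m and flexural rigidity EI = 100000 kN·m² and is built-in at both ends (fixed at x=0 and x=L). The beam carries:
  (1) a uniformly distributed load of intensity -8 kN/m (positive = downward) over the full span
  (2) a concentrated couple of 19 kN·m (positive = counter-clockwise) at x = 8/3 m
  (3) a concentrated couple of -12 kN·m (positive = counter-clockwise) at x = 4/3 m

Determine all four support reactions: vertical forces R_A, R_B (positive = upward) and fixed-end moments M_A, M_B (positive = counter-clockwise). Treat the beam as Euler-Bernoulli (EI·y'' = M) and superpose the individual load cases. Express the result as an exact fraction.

Load 1 — uniform load w=-8 kN/m over full span:
  R_A = wL/2 = (-8)·4/2 = -16 kN
  M_A = wL²/12 = (-8)·4²/12 = -32/3 kN·m
  R_B = wL/2 = (-8)·4/2 = -16 kN
  M_B = -wL²/12 = -(-8)·4²/12 = 32/3 kN·m
Load 2 — applied couple M₀=19 kN·m at a=8/3 m (b=L-a=4/3):
  R_A = 6M₀ab/L³ = 6·19·(8/3)·(4/3)/4³ = 19/3 kN
  M_A = M₀b(2a-b)/L² = 19·(4/3)·(2·(8/3)-(4/3))/4² = 19/3 kN·m
  R_B = -6M₀ab/L³ = -6·19·(8/3)·(4/3)/4³ = -19/3 kN
  M_B = M₀a(2b-a)/L² = 19·(8/3)·(2·(4/3)-(8/3))/4² = 0 kN·m
Load 3 — applied couple M₀=-12 kN·m at a=4/3 m (b=L-a=8/3):
  R_A = 6M₀ab/L³ = 6·(-12)·(4/3)·(8/3)/4³ = -4 kN
  M_A = M₀b(2a-b)/L² = (-12)·(8/3)·(2·(4/3)-(8/3))/4² = 0 kN·m
  R_B = -6M₀ab/L³ = -6·(-12)·(4/3)·(8/3)/4³ = 4 kN
  M_B = M₀a(2b-a)/L² = (-12)·(4/3)·(2·(8/3)-(4/3))/4² = -4 kN·m
Superposition: R_A = -41/3 kN, M_A = -13/3 kN·m, R_B = -55/3 kN, M_B = 20/3 kN·m

R_A = -41/3 kN, M_A = -13/3 kN·m, R_B = -55/3 kN, M_B = 20/3 kN·m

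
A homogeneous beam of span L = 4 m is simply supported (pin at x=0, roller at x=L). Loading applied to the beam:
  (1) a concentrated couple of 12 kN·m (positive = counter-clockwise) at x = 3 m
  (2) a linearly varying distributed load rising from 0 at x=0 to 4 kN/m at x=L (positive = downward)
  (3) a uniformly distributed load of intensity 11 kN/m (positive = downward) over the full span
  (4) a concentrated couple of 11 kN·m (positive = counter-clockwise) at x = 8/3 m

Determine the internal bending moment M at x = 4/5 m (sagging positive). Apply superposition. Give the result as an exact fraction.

M(4/5) = 2591/125 kN·m

Load 1 — applied couple M₀=12 kN·m at a=3 m (b=L-a=1):
  M_1 = M₀x/L  [x≤a] = 12·(4/5)/4 = 12/5 kN·m
Load 2 — triangular load w₀=4 kN/m (0→w₀ over full span):
  M_2 = w₀Lx/6 - w₀x³/(6L) = 4·4·(4/5)/6 - 4·(4/5)³/(6·4) = 256/125 kN·m
Load 3 — uniform load w=11 kN/m over full span:
  M_3 = wx(L-x)/2 = 11·(4/5)·(4-(4/5))/2 = 352/25 kN·m
Load 4 — applied couple M₀=11 kN·m at a=8/3 m (b=L-a=4/3):
  M_4 = M₀x/L  [x≤a] = 11·(4/5)/4 = 11/5 kN·m
Superposition: M = Σ M_i = 2591/125 kN·m ≈ 20.728000 kN·m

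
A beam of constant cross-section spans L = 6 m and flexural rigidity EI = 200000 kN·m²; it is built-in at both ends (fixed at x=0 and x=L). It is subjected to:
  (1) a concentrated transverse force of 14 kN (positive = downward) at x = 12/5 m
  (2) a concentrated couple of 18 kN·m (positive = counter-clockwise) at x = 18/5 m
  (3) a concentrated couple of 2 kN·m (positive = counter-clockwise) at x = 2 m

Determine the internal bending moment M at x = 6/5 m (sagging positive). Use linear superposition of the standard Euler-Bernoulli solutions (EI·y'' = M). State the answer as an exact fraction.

Load 1 — point force P=14 kN at a=12/5 m (b=L-a=18/5):
  M_1 = Pb²(3a+b)x/L³ - Pab²/L²  [x≤a] = 14·(18/5)²·(3·(12/5)+(18/5))·(6/5)/6³ - 14·(12/5)·(18/5)²/6² = -756/625 kN·m
Load 2 — applied couple M₀=18 kN·m at a=18/5 m (b=L-a=12/5):
  M_2 = R_Ax - M_A  [x≤a] with R_A=108/25, M_A=144/25 = (108/25)·(6/5) - (144/25) = -72/125 kN·m
Load 3 — applied couple M₀=2 kN·m at a=2 m (b=L-a=4):
  M_3 = R_Ax - M_A  [x≤a] with R_A=4/9, M_A=0 = (4/9)·(6/5) - 0 = 8/15 kN·m
Superposition: M = Σ M_i = -2348/1875 kN·m ≈ -1.252267 kN·m

M(6/5) = -2348/1875 kN·m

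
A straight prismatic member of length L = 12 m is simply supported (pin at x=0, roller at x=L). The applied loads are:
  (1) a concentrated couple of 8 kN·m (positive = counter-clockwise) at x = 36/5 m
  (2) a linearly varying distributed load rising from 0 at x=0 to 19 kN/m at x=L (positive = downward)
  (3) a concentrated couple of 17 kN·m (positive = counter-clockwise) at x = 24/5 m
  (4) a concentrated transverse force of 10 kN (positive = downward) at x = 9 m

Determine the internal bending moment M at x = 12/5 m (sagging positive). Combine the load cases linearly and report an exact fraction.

Load 1 — applied couple M₀=8 kN·m at a=36/5 m (b=L-a=24/5):
  M_1 = M₀x/L  [x≤a] = 8·(12/5)/12 = 8/5 kN·m
Load 2 — triangular load w₀=19 kN/m (0→w₀ over full span):
  M_2 = w₀Lx/6 - w₀x³/(6L) = 19·12·(12/5)/6 - 19·(12/5)³/(6·12) = 10944/125 kN·m
Load 3 — applied couple M₀=17 kN·m at a=24/5 m (b=L-a=36/5):
  M_3 = M₀x/L  [x≤a] = 17·(12/5)/12 = 17/5 kN·m
Load 4 — point force P=10 kN at a=9 m (b=L-a=3):
  M_4 = Pbx/L  [x≤a] = 10·3·(12/5)/12 = 6 kN·m
Superposition: M = Σ M_i = 12319/125 kN·m ≈ 98.552000 kN·m

M(12/5) = 12319/125 kN·m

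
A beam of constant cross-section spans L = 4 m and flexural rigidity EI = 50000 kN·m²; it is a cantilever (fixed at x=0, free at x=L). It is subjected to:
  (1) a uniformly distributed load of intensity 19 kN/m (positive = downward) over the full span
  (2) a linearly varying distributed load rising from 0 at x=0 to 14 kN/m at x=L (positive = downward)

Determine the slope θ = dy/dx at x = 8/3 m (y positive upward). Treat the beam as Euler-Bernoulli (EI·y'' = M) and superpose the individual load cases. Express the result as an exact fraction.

θ(8/3) = -4588/759375 rad

Load 1 — uniform load w=19 kN/m over full span:
  θ_1 = -wx(x²-3Lx+3L²)/(6EI) = -19·(8/3)·((8/3)²-3·4·(8/3)+3·4²)/(6·50000) = -988/253125 rad
Load 2 — triangular load w₀=14 kN/m (0→w₀ over full span):
  θ_2 = (w₀Lx²/4-w₀L²x/3-w₀x⁴/(24L))/EI = (14·4·(8/3)²/4-14·4²·(8/3)/3-14·(8/3)⁴/(24·4))/50000 = -1624/759375 rad
Superposition: θ = Σ θ_i = -4588/759375 rad ≈ -0.006042 rad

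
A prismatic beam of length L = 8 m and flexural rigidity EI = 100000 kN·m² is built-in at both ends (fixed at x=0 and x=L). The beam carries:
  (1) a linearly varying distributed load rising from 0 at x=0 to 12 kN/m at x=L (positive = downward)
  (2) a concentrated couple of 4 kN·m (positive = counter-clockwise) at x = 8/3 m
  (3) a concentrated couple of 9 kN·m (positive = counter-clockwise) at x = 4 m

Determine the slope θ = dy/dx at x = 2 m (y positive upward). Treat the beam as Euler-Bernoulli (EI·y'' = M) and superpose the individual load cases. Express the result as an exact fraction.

Load 1 — triangular load w₀=12 kN/m (0→w₀ over full span):
  θ_1 = -w₀(2x(L-x)(L-2x)(x+2L)+x²(L-x)²)/(120LEI) = -12·(2·2·(8-2)·(8-2·2)·(2+2·8)+2²·(8-2)²)/(120·8·100000) = -117/500000 rad
Load 2 — applied couple M₀=4 kN·m at a=8/3 m (b=L-a=16/3):
  θ_2 = (R_Ax²/2 - M_Ax)/EI  [x≤a] with R_A=2/3, M_A=0 = ((2/3)·2²/2 - 0·2)/100000 = 1/75000 rad
Load 3 — applied couple M₀=9 kN·m at a=4 m (b=L-a=4):
  θ_3 = (R_Ax²/2 - M_Ax)/EI  [x≤a] with R_A=27/16, M_A=9/4 = ((27/16)·2²/2 - (9/4)·2)/100000 = -9/800000 rad
Superposition: θ = Σ θ_i = -2783/12000000 rad ≈ -0.000232 rad

θ(2) = -2783/12000000 rad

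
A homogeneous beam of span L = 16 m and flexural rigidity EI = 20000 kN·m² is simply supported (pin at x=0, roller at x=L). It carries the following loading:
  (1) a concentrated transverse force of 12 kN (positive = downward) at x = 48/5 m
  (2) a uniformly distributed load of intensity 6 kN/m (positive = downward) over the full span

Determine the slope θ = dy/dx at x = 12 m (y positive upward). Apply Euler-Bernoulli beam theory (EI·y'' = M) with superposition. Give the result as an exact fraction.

Load 1 — point force P=12 kN at a=48/5 m (b=L-a=32/5):
  θ_1 = -Pa(2L²-6Lx+3x²+a²)/(6LEI)  [x>a] = -12·(48/5)·(2·16²-6·16·12+3·12²+(48/5)²)/(6·16·20000) = 543/78125 rad
Load 2 — uniform load w=6 kN/m over full span:
  θ_2 = -w(L³-6Lx²+4x³)/(24EI) = -6·(16³-6·16·12²+4·12³)/(24·20000) = 22/625 rad
Superposition: θ = Σ θ_i = 3293/78125 rad ≈ 0.042150 rad

θ(12) = 3293/78125 rad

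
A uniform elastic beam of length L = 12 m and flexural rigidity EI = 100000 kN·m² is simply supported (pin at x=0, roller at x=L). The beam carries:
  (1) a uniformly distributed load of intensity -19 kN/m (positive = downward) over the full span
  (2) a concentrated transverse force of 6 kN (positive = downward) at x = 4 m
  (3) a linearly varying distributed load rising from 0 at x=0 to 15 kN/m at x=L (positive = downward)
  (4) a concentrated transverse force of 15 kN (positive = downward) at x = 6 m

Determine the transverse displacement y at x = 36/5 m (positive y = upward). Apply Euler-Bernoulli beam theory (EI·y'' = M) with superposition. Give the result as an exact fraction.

y(36/5) = 876403/39062500 m

Load 1 — uniform load w=-19 kN/m over full span:
  y_1 = -wx(L³-2Lx²+x³)/(24EI) = -(-19)·(36/5)·(12³-2·12·(36/5)²+(36/5)³)/(24·100000) = 95418/1953125 m
Load 2 — point force P=6 kN at a=4 m (b=L-a=8):
  y_2 = -Pa(L-x)(2Lx-a²-x²)/(6LEI)  [x>a] = -6·4·(12-(36/5))·(2·12·(36/5)-4²-(36/5)²)/(6·12·100000) = -656/390625 m
Load 3 — triangular load w₀=15 kN/m (0→w₀ over full span):
  y_3 = -w₀x(7L⁴-10L²x²+3x⁴)/(360LEI) = -15·(36/5)·(7·12⁴-10·12²·(36/5)²+3·(36/5)⁴)/(360·12·100000) = -191808/9765625 m
Load 4 — point force P=15 kN at a=6 m (b=L-a=6):
  y_4 = -Pa(L-x)(2Lx-a²-x²)/(6LEI)  [x>a] = -15·6·(12-(36/5))·(2·12·(36/5)-6²-(36/5)²)/(6·12·100000) = -1593/312500 m
Superposition: y = Σ y_i = 876403/39062500 m ≈ 0.022436 m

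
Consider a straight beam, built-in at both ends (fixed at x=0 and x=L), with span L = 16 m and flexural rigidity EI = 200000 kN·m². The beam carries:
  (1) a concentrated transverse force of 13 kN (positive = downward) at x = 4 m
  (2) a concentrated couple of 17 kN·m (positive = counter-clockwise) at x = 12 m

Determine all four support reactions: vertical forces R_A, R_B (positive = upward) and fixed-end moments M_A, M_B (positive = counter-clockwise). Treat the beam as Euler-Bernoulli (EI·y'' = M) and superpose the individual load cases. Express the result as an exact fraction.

Load 1 — point force P=13 kN at a=4 m (b=L-a=12):
  R_A = Pb²(3a+b)/L³ = 13·12²·(3·4+12)/16³ = 351/32 kN
  M_A = Pab²/L² = 13·4·12²/16² = 117/4 kN·m
  R_B = Pa²(a+3b)/L³ = 13·4²·(4+3·12)/16³ = 65/32 kN
  M_B = -Pa²b/L² = -13·4²·12/16² = -39/4 kN·m
Load 2 — applied couple M₀=17 kN·m at a=12 m (b=L-a=4):
  R_A = 6M₀ab/L³ = 6·17·12·4/16³ = 153/128 kN
  M_A = M₀b(2a-b)/L² = 17·4·(2·12-4)/16² = 85/16 kN·m
  R_B = -6M₀ab/L³ = -6·17·12·4/16³ = -153/128 kN
  M_B = M₀a(2b-a)/L² = 17·12·(2·4-12)/16² = -51/16 kN·m
Superposition: R_A = 1557/128 kN, M_A = 553/16 kN·m, R_B = 107/128 kN, M_B = -207/16 kN·m

R_A = 1557/128 kN, M_A = 553/16 kN·m, R_B = 107/128 kN, M_B = -207/16 kN·m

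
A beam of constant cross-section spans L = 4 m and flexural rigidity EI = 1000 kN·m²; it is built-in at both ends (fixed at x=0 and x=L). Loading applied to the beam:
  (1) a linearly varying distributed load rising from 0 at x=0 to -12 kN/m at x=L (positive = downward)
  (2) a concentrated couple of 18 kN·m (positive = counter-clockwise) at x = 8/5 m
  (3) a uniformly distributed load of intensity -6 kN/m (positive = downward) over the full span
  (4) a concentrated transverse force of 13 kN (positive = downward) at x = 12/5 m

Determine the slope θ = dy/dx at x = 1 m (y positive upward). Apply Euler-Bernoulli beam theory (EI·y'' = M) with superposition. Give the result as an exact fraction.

Load 1 — triangular load w₀=-12 kN/m (0→w₀ over full span):
  θ_1 = -w₀(2x(L-x)(L-2x)(x+2L)+x²(L-x)²)/(120LEI) = -(-12)·(2·1·(4-1)·(4-2·1)·(1+2·4)+1²·(4-1)²)/(120·4·1000) = 117/40000 rad
Load 2 — applied couple M₀=18 kN·m at a=8/5 m (b=L-a=12/5):
  θ_2 = (R_Ax²/2 - M_Ax)/EI  [x≤a] with R_A=162/25, M_A=54/25 = ((162/25)·1²/2 - (54/25)·1)/1000 = 27/25000 rad
Load 3 — uniform load w=-6 kN/m over full span:
  θ_3 = -wx(L-x)(L-2x)/(12EI) = -(-6)·1·(4-1)·(4-2·1)/(12·1000) = 3/1000 rad
Load 4 — point force P=13 kN at a=12/5 m (b=L-a=8/5):
  θ_4 = -Pb²x(2aL-(3a+b)x)/(2L³EI)  [x≤a] = -13·(8/5)²·1·(2·(12/5)·4-(3·(12/5)+(8/5))·1)/(2·4³·1000) = -169/62500 rad
Superposition: θ = Σ θ_i = 4301/1000000 rad ≈ 0.004301 rad

θ(1) = 4301/1000000 rad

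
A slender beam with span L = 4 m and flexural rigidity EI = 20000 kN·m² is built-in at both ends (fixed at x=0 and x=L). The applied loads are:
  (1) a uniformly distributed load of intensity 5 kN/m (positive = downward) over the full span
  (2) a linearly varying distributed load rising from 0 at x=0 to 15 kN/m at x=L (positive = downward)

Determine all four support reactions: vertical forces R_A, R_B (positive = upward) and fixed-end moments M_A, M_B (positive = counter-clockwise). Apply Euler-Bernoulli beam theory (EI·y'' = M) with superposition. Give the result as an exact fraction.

R_A = 19 kN, M_A = 44/3 kN·m, R_B = 31 kN, M_B = -56/3 kN·m

Load 1 — uniform load w=5 kN/m over full span:
  R_A = wL/2 = 5·4/2 = 10 kN
  M_A = wL²/12 = 5·4²/12 = 20/3 kN·m
  R_B = wL/2 = 5·4/2 = 10 kN
  M_B = -wL²/12 = -5·4²/12 = -20/3 kN·m
Load 2 — triangular load w₀=15 kN/m (0→w₀ over full span):
  R_A = 3w₀L/20 = 3·15·4/20 = 9 kN
  M_A = w₀L²/30 = 15·4²/30 = 8 kN·m
  R_B = 7w₀L/20 = 7·15·4/20 = 21 kN
  M_B = -w₀L²/20 = -15·4²/20 = -12 kN·m
Superposition: R_A = 19 kN, M_A = 44/3 kN·m, R_B = 31 kN, M_B = -56/3 kN·m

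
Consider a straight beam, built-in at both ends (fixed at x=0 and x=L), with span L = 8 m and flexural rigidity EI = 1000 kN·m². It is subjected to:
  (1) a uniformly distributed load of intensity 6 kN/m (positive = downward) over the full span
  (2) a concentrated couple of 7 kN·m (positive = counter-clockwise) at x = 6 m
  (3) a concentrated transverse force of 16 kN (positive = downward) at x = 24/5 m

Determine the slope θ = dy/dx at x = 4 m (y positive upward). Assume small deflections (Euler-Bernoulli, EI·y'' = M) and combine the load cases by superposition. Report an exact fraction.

Load 1 — uniform load w=6 kN/m over full span:
  θ_1 = -wx(L-x)(L-2x)/(12EI) = -6·4·(8-4)·(8-2·4)/(12·1000) = 0 rad
Load 2 — applied couple M₀=7 kN·m at a=6 m (b=L-a=2):
  θ_2 = (R_Ax²/2 - M_Ax)/EI  [x≤a] with R_A=63/64, M_A=35/16 = ((63/64)·4²/2 - (35/16)·4)/1000 = -7/8000 rad
Load 3 — point force P=16 kN at a=24/5 m (b=L-a=16/5):
  θ_3 = -Pb²x(2aL-(3a+b)x)/(2L³EI)  [x≤a] = -16·(16/5)²·4·(2·(24/5)·8-(3·(24/5)+(16/5))·4)/(2·8³·1000) = -64/15625 rad
Superposition: θ = Σ θ_i = -4971/1000000 rad ≈ -0.004971 rad

θ(4) = -4971/1000000 rad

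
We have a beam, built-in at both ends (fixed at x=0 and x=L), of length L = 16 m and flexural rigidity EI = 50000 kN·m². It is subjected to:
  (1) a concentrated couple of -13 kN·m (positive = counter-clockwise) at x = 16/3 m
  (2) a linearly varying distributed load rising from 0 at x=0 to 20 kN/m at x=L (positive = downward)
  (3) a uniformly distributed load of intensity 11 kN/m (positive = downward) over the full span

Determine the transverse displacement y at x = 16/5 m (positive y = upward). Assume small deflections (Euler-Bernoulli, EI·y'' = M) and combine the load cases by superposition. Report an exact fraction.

Load 1 — applied couple M₀=-13 kN·m at a=16/3 m (b=L-a=32/3):
  y_1 = (R_Ax³/6 - M_Ax²/2)/EI  [x≤a] with R_A=-13/12, M_A=0 = ((-13/12)·(16/5)³/6 - 0·(16/5)²/2)/50000 = -416/3515625 m
Load 2 — triangular load w₀=20 kN/m (0→w₀ over full span):
  y_2 = -w₀x²(L-x)²(x+2L)/(120LEI) = -20·(16/5)²·(16-(16/5))²·((16/5)+2·16)/(120·16·50000) = -360448/29296875 m
Load 3 — uniform load w=11 kN/m over full span:
  y_3 = -wx²(L-x)²/(24EI) = -11·(16/5)²·(16-(16/5))²/(24·50000) = -90112/5859375 m
Superposition: y = Σ y_i = -2443424/87890625 m ≈ -0.027801 m

y(16/5) = -2443424/87890625 m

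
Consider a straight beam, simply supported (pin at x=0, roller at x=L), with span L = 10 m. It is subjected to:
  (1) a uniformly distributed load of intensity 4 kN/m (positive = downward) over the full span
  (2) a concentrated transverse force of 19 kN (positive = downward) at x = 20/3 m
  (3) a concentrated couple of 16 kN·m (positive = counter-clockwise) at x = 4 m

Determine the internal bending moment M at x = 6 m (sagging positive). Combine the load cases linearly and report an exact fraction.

M(6) = 398/5 kN·m

Load 1 — uniform load w=4 kN/m over full span:
  M_1 = wx(L-x)/2 = 4·6·(10-6)/2 = 48 kN·m
Load 2 — point force P=19 kN at a=20/3 m (b=L-a=10/3):
  M_2 = Pbx/L  [x≤a] = 19·(10/3)·6/10 = 38 kN·m
Load 3 — applied couple M₀=16 kN·m at a=4 m (b=L-a=6):
  M_3 = M₀x/L - M₀  [x>a] = 16·6/10 - 16 = -32/5 kN·m
Superposition: M = Σ M_i = 398/5 kN·m ≈ 79.600000 kN·m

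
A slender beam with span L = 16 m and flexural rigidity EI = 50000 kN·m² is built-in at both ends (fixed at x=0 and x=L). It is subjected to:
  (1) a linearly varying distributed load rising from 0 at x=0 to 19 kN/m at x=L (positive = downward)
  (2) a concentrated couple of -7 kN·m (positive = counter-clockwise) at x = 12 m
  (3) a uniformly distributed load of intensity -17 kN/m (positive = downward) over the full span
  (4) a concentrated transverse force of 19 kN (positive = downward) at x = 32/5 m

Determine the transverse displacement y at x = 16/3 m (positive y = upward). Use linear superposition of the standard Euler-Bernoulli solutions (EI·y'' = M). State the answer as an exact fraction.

y(16/3) = 9159569/569531250 m

Load 1 — triangular load w₀=19 kN/m (0→w₀ over full span):
  y_1 = -w₀x²(L-x)²(x+2L)/(120LEI) = -19·(16/3)²·(16-(16/3))²·((16/3)+2·16)/(120·16·50000) = -272384/11390625 m
Load 2 — applied couple M₀=-7 kN·m at a=12 m (b=L-a=4):
  y_2 = (R_Ax³/6 - M_Ax²/2)/EI  [x≤a] with R_A=-63/128, M_A=-35/16 = ((-63/128)·(16/3)³/6 - (-35/16)·(16/3)²/2)/50000 = 7/18750 m
Load 3 — uniform load w=-17 kN/m over full span:
  y_3 = -wx²(L-x)²/(24EI) = -(-17)·(16/3)²·(16-(16/3))²/(24·50000) = 34816/759375 m
Load 4 — point force P=19 kN at a=32/5 m (b=L-a=48/5):
  y_4 = -Pb²x²(3aL-(3a+b)x)/(6L³EI)  [x≤a] = -19·(48/5)²·(16/3)²·(3·(32/5)·16-(3·(32/5)+(48/5))·(16/3))/(6·16³·50000) = -2432/390625 m
Superposition: y = Σ y_i = 9159569/569531250 m ≈ 0.016083 m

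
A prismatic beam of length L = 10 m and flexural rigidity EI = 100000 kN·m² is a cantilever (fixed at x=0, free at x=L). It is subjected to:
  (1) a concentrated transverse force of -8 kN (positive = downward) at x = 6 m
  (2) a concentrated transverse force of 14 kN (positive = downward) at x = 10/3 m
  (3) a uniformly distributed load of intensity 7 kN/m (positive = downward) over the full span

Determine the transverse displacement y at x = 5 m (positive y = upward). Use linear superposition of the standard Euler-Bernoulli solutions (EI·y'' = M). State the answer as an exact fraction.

Load 1 — point force P=-8 kN at a=6 m (b=L-a=4):
  y_1 = -Px²(3a-x)/(6EI)  [x≤a] = -(-8)·5²·(3·6-5)/(6·100000) = 13/3000 m
Load 2 — point force P=14 kN at a=10/3 m (b=L-a=20/3):
  y_2 = -Pa²(3x-a)/(6EI)  [x>a] = -14·(10/3)²·(3·5-(10/3))/(6·100000) = -49/16200 m
Load 3 — uniform load w=7 kN/m over full span:
  y_3 = -wx²(x²-4Lx+6L²)/(24EI) = -7·5²·(5²-4·10·5+6·10²)/(24·100000) = -119/3840 m
Superposition: y = Σ y_i = -76933/2592000 m ≈ -0.029681 m

y(5) = -76933/2592000 m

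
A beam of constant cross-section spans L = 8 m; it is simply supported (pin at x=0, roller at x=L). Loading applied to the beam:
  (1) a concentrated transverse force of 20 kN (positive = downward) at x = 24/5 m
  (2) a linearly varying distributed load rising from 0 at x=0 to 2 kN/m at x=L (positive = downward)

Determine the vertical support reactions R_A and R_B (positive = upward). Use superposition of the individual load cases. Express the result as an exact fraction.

R_A = 32/3 kN, R_B = 52/3 kN

Load 1 — point force P=20 kN at a=24/5 m (b=L-a=16/5):
  R_A = Pb/L = 20·(16/5)/8 = 8 kN
  R_B = Pa/L = 20·(24/5)/8 = 12 kN
Load 2 — triangular load w₀=2 kN/m (0→w₀ over full span):
  R_A = w₀L/6 = 2·8/6 = 8/3 kN
  R_B = w₀L/3 = 2·8/3 = 16/3 kN
Superposition: R_A = 32/3 kN, R_B = 52/3 kN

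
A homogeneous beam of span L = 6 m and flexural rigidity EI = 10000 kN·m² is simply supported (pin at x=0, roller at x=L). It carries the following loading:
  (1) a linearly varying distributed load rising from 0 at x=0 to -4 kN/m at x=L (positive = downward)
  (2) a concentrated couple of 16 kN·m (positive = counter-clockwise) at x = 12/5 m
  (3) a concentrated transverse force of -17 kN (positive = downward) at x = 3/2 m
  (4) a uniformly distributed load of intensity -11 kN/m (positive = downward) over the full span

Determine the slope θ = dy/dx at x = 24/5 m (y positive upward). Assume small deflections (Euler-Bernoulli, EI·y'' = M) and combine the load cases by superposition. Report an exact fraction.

Load 1 — triangular load w₀=-4 kN/m (0→w₀ over full span):
  θ_1 = -w₀(7L⁴-30L²x²+15x⁴)/(360LEI) = -(-4)·(7·6⁴-30·6²·(24/5)²+15·(24/5)⁴)/(360·6·10000) = -2271/1562500 rad
Load 2 — applied couple M₀=16 kN·m at a=12/5 m (b=L-a=18/5):
  θ_2 = (M₀x²/(2L)-M₀(x-a)+C₁)/EI  [x>a] with C₁=M₀(3b²-L²)/(6L)=32/25 = (16·(24/5)²/(2·6)-16·((24/5)-(12/5))+(32/25))/10000 = -2/3125 rad
Load 3 — point force P=-17 kN at a=3/2 m (b=L-a=9/2):
  θ_3 = -Pa(2L²-6Lx+3x²+a²)/(6LEI)  [x>a] = -(-17)·(3/2)·(2·6²-6·6·(24/5)+3·(24/5)²+(3/2)²)/(6·6·10000) = -16677/8000000 rad
Load 4 — uniform load w=-11 kN/m over full span:
  θ_4 = -w(L³-6Lx²+4x³)/(24EI) = -(-11)·(6³-6·6·(24/5)²+4·(24/5)³)/(24·10000) = -9801/1250000 rad
Superposition: θ = Σ θ_i = -2403773/200000000 rad ≈ -0.012019 rad

θ(24/5) = -2403773/200000000 rad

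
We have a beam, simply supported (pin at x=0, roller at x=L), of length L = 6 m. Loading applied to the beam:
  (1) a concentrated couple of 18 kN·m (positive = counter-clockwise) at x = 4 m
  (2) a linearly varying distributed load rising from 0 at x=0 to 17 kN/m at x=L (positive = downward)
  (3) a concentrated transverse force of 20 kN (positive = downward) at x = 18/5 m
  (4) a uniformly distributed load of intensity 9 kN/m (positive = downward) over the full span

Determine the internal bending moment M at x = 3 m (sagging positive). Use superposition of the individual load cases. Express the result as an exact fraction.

Load 1 — applied couple M₀=18 kN·m at a=4 m (b=L-a=2):
  M_1 = M₀x/L  [x≤a] = 18·3/6 = 9 kN·m
Load 2 — triangular load w₀=17 kN/m (0→w₀ over full span):
  M_2 = w₀Lx/6 - w₀x³/(6L) = 17·6·3/6 - 17·3³/(6·6) = 153/4 kN·m
Load 3 — point force P=20 kN at a=18/5 m (b=L-a=12/5):
  M_3 = Pbx/L  [x≤a] = 20·(12/5)·3/6 = 24 kN·m
Load 4 — uniform load w=9 kN/m over full span:
  M_4 = wx(L-x)/2 = 9·3·(6-3)/2 = 81/2 kN·m
Superposition: M = Σ M_i = 447/4 kN·m ≈ 111.750000 kN·m

M(3) = 447/4 kN·m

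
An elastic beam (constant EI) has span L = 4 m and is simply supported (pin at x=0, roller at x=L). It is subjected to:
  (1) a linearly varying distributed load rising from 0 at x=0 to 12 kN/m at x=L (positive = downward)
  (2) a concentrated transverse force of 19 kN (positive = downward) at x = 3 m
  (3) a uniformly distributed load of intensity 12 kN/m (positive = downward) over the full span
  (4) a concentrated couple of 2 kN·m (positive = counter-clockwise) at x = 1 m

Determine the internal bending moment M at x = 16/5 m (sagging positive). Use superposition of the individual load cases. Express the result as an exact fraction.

Load 1 — triangular load w₀=12 kN/m (0→w₀ over full span):
  M_1 = w₀Lx/6 - w₀x³/(6L) = 12·4·(16/5)/6 - 12·(16/5)³/(6·4) = 1152/125 kN·m
Load 2 — point force P=19 kN at a=3 m (b=L-a=1):
  M_2 = Pa(L-x)/L  [x>a] = 19·3·(4-(16/5))/4 = 57/5 kN·m
Load 3 — uniform load w=12 kN/m over full span:
  M_3 = wx(L-x)/2 = 12·(16/5)·(4-(16/5))/2 = 384/25 kN·m
Load 4 — applied couple M₀=2 kN·m at a=1 m (b=L-a=3):
  M_4 = M₀x/L - M₀  [x>a] = 2·(16/5)/4 - 2 = -2/5 kN·m
Superposition: M = Σ M_i = 4447/125 kN·m ≈ 35.576000 kN·m

M(16/5) = 4447/125 kN·m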